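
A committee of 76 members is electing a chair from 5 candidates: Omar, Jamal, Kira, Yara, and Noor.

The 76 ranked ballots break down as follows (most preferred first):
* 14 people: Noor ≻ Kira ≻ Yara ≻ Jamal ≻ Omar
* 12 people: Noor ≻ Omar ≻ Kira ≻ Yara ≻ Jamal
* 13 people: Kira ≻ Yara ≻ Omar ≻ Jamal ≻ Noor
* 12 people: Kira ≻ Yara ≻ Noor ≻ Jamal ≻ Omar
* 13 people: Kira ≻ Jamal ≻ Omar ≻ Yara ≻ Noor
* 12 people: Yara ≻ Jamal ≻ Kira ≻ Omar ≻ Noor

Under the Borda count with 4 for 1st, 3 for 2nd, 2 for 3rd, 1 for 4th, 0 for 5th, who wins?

Omar: 14×0 + 12×3 + 13×2 + 12×0 + 13×2 + 12×1 = 100
Jamal: 14×1 + 12×0 + 13×1 + 12×1 + 13×3 + 12×3 = 114
Kira: 14×3 + 12×2 + 13×4 + 12×4 + 13×4 + 12×2 = 242
Yara: 14×2 + 12×1 + 13×3 + 12×3 + 13×1 + 12×4 = 176
Noor: 14×4 + 12×4 + 13×0 + 12×2 + 13×0 + 12×0 = 128

Kira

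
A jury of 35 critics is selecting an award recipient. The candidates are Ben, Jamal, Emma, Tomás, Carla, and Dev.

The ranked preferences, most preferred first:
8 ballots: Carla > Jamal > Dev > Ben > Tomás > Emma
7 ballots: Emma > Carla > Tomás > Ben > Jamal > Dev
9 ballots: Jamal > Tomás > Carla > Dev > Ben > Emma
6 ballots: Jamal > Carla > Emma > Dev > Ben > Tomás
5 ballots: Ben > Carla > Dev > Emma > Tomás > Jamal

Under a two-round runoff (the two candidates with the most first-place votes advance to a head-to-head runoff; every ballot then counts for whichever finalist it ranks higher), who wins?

Carla

Round 1 first-place votes: Ben 5, Jamal 15, Emma 7, Tomás 0, Carla 8, Dev 0. Jamal and Carla advance.
Runoff: Jamal is ranked above Carla on 15 ballots, Carla above Jamal on 20.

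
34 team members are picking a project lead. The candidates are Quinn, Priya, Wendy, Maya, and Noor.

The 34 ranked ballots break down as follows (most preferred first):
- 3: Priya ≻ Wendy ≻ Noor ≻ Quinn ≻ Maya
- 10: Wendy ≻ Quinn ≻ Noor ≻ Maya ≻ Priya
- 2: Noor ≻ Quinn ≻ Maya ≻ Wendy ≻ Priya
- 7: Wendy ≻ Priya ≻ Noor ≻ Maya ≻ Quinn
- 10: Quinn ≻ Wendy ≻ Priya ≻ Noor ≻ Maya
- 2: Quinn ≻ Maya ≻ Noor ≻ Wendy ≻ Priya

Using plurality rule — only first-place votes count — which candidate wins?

Wendy

First-place votes: Quinn 12, Priya 3, Wendy 17, Maya 0, Noor 2.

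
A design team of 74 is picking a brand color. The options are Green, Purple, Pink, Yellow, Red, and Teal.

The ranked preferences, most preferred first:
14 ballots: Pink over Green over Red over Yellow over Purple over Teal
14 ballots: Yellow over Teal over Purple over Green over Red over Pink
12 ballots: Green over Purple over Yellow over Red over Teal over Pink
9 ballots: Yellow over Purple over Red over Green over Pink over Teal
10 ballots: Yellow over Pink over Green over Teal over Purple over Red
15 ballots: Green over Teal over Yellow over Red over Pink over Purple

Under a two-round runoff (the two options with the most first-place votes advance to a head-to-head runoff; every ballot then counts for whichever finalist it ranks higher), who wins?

Green

Round 1 first-place votes: Green 27, Purple 0, Pink 14, Yellow 33, Red 0, Teal 0. Yellow and Green advance.
Runoff: Yellow is ranked above Green on 33 ballots, Green above Yellow on 41.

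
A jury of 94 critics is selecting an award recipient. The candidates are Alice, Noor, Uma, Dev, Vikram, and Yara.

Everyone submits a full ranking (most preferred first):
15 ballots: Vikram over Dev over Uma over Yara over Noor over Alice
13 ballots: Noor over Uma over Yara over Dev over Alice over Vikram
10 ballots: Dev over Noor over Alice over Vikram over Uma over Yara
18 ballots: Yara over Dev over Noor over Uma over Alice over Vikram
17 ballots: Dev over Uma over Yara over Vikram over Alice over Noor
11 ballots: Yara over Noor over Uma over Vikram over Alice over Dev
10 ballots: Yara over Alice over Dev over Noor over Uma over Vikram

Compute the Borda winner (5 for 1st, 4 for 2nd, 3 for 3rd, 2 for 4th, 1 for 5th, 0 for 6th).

Dev

Alice: 15×0 + 13×1 + 10×3 + 18×1 + 17×1 + 11×1 + 10×4 = 129
Noor: 15×1 + 13×5 + 10×4 + 18×3 + 17×0 + 11×4 + 10×2 = 238
Uma: 15×3 + 13×4 + 10×1 + 18×2 + 17×4 + 11×3 + 10×1 = 254
Dev: 15×4 + 13×2 + 10×5 + 18×4 + 17×5 + 11×0 + 10×3 = 323
Vikram: 15×5 + 13×0 + 10×2 + 18×0 + 17×2 + 11×2 + 10×0 = 151
Yara: 15×2 + 13×3 + 10×0 + 18×5 + 17×3 + 11×5 + 10×5 = 315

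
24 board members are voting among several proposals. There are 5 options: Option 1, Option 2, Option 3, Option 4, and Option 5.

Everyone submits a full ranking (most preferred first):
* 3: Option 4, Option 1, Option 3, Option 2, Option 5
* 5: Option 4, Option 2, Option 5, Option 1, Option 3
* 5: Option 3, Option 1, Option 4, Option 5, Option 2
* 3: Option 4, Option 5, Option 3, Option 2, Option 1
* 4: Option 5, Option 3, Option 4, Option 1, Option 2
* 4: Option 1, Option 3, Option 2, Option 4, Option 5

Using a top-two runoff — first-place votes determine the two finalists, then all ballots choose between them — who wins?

Option 3

Round 1 first-place votes: Option 1 4, Option 2 0, Option 3 5, Option 4 11, Option 5 4. Option 4 and Option 3 advance.
Runoff: Option 4 is ranked above Option 3 on 11 ballots, Option 3 above Option 4 on 13.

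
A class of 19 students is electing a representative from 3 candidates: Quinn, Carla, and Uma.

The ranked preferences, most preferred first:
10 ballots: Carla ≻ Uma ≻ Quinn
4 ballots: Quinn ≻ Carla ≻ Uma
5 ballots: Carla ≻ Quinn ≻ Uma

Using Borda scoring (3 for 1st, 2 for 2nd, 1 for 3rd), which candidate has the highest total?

Quinn: 10×1 + 4×3 + 5×2 = 32
Carla: 10×3 + 4×2 + 5×3 = 53
Uma: 10×2 + 4×1 + 5×1 = 29

Carla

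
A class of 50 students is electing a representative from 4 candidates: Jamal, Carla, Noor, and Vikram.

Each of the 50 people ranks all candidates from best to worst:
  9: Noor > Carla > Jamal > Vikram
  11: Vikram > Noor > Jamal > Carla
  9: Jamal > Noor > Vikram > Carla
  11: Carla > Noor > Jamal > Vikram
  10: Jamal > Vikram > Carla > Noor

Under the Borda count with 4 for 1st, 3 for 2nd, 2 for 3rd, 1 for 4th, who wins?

Noor

Jamal: 9×2 + 11×2 + 9×4 + 11×2 + 10×4 = 138
Carla: 9×3 + 11×1 + 9×1 + 11×4 + 10×2 = 111
Noor: 9×4 + 11×3 + 9×3 + 11×3 + 10×1 = 139
Vikram: 9×1 + 11×4 + 9×2 + 11×1 + 10×3 = 112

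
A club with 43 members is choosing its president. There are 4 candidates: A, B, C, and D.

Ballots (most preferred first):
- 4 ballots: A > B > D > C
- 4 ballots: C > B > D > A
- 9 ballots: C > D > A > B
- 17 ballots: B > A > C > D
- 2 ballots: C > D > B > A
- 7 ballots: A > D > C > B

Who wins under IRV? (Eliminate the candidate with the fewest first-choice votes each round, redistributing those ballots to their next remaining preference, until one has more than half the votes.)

Round 1: A 11, B 17, C 15, D 0. D eliminated.
Round 2: A 11, B 17, C 15. A eliminated.
Round 3: B 21, C 22. C has a majority (≥22).

C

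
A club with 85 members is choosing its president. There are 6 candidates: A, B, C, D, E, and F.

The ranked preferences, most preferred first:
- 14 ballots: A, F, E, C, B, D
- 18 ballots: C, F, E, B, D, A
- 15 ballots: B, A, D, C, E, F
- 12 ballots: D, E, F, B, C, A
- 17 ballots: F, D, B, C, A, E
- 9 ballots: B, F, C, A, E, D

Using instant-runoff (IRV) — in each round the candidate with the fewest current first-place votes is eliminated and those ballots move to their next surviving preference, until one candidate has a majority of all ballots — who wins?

Round 1: A 14, B 24, C 18, D 12, E 0, F 17. E eliminated.
Round 2: A 14, B 24, C 18, D 12, F 17. D eliminated.
Round 3: A 14, B 24, C 18, F 29. A eliminated.
Round 4: B 24, C 18, F 43. F has a majority (≥43).

F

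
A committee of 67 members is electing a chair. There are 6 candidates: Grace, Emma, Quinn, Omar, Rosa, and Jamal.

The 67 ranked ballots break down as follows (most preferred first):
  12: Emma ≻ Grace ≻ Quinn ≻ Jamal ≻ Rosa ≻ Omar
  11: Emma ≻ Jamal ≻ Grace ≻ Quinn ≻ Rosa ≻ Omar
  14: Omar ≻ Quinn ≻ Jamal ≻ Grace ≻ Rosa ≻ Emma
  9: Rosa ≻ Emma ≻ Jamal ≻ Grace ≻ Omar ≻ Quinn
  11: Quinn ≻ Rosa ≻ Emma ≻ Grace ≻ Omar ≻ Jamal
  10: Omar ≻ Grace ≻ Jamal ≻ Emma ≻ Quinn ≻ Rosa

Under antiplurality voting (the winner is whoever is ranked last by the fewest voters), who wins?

Last-place votes: Grace 0, Emma 14, Quinn 9, Omar 23, Rosa 10, Jamal 11.

Grace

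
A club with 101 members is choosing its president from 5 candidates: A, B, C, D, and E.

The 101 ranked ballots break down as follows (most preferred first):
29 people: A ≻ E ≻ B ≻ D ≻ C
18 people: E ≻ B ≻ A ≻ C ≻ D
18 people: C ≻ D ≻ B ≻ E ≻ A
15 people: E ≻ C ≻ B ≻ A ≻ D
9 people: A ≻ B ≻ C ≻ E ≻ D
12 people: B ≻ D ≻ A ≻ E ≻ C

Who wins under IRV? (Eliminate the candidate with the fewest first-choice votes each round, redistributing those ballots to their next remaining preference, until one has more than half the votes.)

Round 1: A 38, B 12, C 18, D 0, E 33. D eliminated.
Round 2: A 38, B 12, C 18, E 33. B eliminated.
Round 3: A 50, C 18, E 33. C eliminated.
Round 4: A 50, E 51. E has a majority (≥51).

E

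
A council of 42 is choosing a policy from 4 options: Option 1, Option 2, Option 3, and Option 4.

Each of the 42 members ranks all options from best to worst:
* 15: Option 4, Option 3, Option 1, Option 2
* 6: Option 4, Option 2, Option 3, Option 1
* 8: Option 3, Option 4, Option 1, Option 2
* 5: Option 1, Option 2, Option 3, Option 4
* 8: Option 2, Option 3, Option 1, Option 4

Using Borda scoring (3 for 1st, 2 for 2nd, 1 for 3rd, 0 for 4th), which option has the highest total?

Option 3

Option 1: 15×1 + 6×0 + 8×1 + 5×3 + 8×1 = 46
Option 2: 15×0 + 6×2 + 8×0 + 5×2 + 8×3 = 46
Option 3: 15×2 + 6×1 + 8×3 + 5×1 + 8×2 = 81
Option 4: 15×3 + 6×3 + 8×2 + 5×0 + 8×0 = 79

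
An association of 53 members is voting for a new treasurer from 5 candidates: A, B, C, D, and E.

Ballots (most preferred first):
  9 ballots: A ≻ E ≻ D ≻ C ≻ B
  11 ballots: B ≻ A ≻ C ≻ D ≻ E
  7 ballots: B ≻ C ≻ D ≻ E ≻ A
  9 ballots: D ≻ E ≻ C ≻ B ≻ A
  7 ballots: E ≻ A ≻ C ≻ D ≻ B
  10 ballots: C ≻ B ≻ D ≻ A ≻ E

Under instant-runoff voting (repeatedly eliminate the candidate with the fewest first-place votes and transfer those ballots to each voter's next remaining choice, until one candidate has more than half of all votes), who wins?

C

Round 1: A 9, B 18, C 10, D 9, E 7. E eliminated.
Round 2: A 16, B 18, C 10, D 9. D eliminated.
Round 3: A 16, B 18, C 19. A eliminated.
Round 4: B 18, C 35. C has a majority (≥27).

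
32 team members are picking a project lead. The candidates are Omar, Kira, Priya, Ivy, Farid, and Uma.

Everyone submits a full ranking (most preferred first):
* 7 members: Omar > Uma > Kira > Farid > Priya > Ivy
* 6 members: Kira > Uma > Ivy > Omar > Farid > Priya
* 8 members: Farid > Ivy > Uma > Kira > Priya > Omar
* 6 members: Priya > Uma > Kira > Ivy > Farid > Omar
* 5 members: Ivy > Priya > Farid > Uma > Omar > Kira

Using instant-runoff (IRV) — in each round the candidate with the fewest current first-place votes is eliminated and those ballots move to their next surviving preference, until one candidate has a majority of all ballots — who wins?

Priya

Round 1: Omar 7, Kira 6, Priya 6, Ivy 5, Farid 8, Uma 0. Uma eliminated.
Round 2: Omar 7, Kira 6, Priya 6, Ivy 5, Farid 8. Ivy eliminated.
Round 3: Omar 7, Kira 6, Priya 11, Farid 8. Kira eliminated.
Round 4: Omar 13, Priya 11, Farid 8. Farid eliminated.
Round 5: Omar 13, Priya 19. Priya has a majority (≥17).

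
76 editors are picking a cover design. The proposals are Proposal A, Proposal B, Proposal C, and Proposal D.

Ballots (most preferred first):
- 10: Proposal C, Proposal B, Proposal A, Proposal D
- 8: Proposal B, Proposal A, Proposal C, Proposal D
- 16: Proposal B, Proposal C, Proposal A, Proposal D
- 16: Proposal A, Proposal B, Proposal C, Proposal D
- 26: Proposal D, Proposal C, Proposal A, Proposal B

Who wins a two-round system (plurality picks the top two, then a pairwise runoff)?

Proposal B

Round 1 first-place votes: Proposal A 16, Proposal B 24, Proposal C 10, Proposal D 26. Proposal D and Proposal B advance.
Runoff: Proposal D is ranked above Proposal B on 26 ballots, Proposal B above Proposal D on 50.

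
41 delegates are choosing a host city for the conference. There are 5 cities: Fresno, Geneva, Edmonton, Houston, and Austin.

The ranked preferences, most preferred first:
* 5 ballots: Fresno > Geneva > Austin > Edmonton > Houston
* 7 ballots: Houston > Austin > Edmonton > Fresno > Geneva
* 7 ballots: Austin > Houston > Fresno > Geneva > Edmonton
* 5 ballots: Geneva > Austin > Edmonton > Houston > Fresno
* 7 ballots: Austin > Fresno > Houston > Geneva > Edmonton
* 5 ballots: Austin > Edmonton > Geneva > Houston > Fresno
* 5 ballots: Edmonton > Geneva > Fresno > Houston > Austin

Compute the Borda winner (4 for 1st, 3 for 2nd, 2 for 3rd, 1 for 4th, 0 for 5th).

Fresno: 5×4 + 7×1 + 7×2 + 5×0 + 7×3 + 5×0 + 5×2 = 72
Geneva: 5×3 + 7×0 + 7×1 + 5×4 + 7×1 + 5×2 + 5×3 = 74
Edmonton: 5×1 + 7×2 + 7×0 + 5×2 + 7×0 + 5×3 + 5×4 = 64
Houston: 5×0 + 7×4 + 7×3 + 5×1 + 7×2 + 5×1 + 5×1 = 78
Austin: 5×2 + 7×3 + 7×4 + 5×3 + 7×4 + 5×4 + 5×0 = 122

Austin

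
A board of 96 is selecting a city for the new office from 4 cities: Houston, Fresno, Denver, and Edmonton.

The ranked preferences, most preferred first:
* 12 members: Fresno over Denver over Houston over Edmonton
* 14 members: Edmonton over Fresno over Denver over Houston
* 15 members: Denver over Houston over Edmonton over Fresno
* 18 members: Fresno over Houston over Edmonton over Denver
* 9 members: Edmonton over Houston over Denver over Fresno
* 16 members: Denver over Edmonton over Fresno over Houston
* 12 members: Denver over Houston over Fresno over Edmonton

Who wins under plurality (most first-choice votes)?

Denver

First-place votes: Houston 0, Fresno 30, Denver 43, Edmonton 23.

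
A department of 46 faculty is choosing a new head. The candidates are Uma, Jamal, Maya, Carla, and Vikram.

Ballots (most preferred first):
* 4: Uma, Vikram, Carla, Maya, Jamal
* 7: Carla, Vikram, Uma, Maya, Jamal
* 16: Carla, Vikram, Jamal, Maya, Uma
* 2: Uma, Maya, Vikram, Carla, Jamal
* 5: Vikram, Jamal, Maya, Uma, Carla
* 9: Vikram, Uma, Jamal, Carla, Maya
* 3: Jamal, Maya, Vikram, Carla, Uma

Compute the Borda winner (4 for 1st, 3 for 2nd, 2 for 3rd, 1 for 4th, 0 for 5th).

Uma: 4×4 + 7×2 + 16×0 + 2×4 + 5×1 + 9×3 + 3×0 = 70
Jamal: 4×0 + 7×0 + 16×2 + 2×0 + 5×3 + 9×2 + 3×4 = 77
Maya: 4×1 + 7×1 + 16×1 + 2×3 + 5×2 + 9×0 + 3×3 = 52
Carla: 4×2 + 7×4 + 16×4 + 2×1 + 5×0 + 9×1 + 3×1 = 114
Vikram: 4×3 + 7×3 + 16×3 + 2×2 + 5×4 + 9×4 + 3×2 = 147

Vikram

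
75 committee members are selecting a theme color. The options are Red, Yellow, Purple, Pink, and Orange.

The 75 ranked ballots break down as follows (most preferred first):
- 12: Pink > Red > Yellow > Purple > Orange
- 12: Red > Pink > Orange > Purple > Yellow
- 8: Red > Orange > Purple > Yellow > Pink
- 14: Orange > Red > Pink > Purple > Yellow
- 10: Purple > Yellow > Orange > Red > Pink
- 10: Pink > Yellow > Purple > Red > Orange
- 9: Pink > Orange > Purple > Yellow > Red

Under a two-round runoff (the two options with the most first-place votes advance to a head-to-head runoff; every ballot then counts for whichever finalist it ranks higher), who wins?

Round 1 first-place votes: Red 20, Yellow 0, Purple 10, Pink 31, Orange 14. Pink and Red advance.
Runoff: Pink is ranked above Red on 31 ballots, Red above Pink on 44.

Red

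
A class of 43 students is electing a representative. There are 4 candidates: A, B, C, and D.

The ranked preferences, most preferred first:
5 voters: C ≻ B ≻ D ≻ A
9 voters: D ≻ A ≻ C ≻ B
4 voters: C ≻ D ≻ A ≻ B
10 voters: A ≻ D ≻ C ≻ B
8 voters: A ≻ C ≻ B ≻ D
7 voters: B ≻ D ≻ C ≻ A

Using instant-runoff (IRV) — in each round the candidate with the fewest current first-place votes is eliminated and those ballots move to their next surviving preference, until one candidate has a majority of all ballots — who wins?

D

Round 1: A 18, B 7, C 9, D 9. B eliminated.
Round 2: A 18, C 9, D 16. C eliminated.
Round 3: A 18, D 25. D has a majority (≥22).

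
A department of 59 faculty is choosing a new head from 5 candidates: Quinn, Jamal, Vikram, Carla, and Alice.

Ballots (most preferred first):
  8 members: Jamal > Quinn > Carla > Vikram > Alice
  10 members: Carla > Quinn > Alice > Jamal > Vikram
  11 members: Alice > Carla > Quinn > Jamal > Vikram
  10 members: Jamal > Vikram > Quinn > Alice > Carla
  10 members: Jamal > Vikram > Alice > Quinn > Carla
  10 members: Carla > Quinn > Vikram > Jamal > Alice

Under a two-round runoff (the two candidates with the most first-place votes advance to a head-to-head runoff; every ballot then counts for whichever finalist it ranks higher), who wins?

Carla

Round 1 first-place votes: Quinn 0, Jamal 28, Vikram 0, Carla 20, Alice 11. Jamal and Carla advance.
Runoff: Jamal is ranked above Carla on 28 ballots, Carla above Jamal on 31.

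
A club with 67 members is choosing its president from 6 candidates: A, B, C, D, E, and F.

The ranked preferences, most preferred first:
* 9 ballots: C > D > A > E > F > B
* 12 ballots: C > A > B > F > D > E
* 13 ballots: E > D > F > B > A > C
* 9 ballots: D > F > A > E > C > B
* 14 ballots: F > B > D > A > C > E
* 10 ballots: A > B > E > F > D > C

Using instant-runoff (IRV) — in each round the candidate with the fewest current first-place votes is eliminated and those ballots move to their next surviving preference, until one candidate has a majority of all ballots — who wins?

F

Round 1: A 10, B 0, C 21, D 9, E 13, F 14. B eliminated.
Round 2: A 10, C 21, D 9, E 13, F 14. D eliminated.
Round 3: A 10, C 21, E 13, F 23. A eliminated.
Round 4: C 21, E 23, F 23. C eliminated.
Round 5: E 32, F 35. F has a majority (≥34).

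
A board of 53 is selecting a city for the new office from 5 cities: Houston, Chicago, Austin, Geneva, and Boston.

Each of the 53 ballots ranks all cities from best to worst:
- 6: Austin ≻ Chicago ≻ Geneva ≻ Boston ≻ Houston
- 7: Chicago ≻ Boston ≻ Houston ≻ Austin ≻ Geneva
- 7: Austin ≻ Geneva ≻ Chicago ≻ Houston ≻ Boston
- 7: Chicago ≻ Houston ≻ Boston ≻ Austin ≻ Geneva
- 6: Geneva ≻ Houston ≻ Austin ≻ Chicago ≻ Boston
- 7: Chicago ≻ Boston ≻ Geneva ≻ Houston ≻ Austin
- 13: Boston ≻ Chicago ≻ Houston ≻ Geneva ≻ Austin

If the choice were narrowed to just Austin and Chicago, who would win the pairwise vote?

Chicago

Austin is ranked above Chicago on 19 ballots; Chicago above Austin on 34.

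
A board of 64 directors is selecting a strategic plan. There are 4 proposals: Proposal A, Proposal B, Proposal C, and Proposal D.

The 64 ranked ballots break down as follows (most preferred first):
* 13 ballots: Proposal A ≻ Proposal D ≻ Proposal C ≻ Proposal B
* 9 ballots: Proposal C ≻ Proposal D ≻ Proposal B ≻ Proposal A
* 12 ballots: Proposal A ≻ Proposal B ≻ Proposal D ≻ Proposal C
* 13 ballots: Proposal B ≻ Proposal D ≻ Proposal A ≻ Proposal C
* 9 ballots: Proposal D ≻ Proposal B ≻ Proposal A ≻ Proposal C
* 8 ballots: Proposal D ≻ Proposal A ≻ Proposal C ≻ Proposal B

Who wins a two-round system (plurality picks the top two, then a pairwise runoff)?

Proposal D

Round 1 first-place votes: Proposal A 25, Proposal B 13, Proposal C 9, Proposal D 17. Proposal A and Proposal D advance.
Runoff: Proposal A is ranked above Proposal D on 25 ballots, Proposal D above Proposal A on 39.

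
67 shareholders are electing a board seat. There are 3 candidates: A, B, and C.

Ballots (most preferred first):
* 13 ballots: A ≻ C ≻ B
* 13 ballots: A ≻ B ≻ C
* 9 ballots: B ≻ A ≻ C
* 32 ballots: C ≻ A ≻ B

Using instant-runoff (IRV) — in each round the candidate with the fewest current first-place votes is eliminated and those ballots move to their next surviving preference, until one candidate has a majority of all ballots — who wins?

A

Round 1: A 26, B 9, C 32. B eliminated.
Round 2: A 35, C 32. A has a majority (≥34).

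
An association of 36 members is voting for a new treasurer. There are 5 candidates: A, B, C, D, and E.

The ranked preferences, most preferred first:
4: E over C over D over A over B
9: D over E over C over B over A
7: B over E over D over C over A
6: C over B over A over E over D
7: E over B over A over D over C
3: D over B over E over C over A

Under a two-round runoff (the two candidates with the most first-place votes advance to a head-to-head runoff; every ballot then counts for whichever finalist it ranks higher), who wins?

Round 1 first-place votes: A 0, B 7, C 6, D 12, E 11. D and E advance.
Runoff: D is ranked above E on 12 ballots, E above D on 24.

E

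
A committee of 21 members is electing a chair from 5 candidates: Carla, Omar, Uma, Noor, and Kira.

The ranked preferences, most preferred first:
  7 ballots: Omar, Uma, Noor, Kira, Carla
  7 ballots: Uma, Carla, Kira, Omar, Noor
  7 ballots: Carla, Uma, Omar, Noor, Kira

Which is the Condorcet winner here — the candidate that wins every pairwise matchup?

Uma vs Carla: 14–7
Uma vs Omar: 14–7
Uma vs Noor: 21–0
Uma vs Kira: 21–0
Uma beats every other candidate.

Uma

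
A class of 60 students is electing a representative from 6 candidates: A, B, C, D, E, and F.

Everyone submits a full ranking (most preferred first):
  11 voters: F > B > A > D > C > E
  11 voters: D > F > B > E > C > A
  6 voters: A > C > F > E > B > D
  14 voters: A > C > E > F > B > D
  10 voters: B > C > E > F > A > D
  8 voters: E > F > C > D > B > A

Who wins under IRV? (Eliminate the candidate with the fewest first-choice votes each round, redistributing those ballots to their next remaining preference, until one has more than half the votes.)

Round 1: A 20, B 10, C 0, D 11, E 8, F 11. C eliminated.
Round 2: A 20, B 10, D 11, E 8, F 11. E eliminated.
Round 3: A 20, B 10, D 11, F 19. B eliminated.
Round 4: A 20, D 11, F 29. D eliminated.
Round 5: A 20, F 40. F has a majority (≥31).

F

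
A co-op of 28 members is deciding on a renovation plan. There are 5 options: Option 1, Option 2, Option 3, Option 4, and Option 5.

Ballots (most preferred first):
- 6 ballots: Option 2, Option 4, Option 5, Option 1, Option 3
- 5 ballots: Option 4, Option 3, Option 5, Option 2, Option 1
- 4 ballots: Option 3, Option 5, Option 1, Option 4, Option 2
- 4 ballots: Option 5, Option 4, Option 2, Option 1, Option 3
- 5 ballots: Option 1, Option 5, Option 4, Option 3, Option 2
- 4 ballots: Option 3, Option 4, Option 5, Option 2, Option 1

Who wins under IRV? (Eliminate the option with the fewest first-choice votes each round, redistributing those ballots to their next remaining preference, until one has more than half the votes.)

Round 1: Option 1 5, Option 2 6, Option 3 8, Option 4 5, Option 5 4. Option 5 eliminated.
Round 2: Option 1 5, Option 2 6, Option 3 8, Option 4 9. Option 1 eliminated.
Round 3: Option 2 6, Option 3 8, Option 4 14. Option 2 eliminated.
Round 4: Option 3 8, Option 4 20. Option 4 has a majority (≥15).

Option 4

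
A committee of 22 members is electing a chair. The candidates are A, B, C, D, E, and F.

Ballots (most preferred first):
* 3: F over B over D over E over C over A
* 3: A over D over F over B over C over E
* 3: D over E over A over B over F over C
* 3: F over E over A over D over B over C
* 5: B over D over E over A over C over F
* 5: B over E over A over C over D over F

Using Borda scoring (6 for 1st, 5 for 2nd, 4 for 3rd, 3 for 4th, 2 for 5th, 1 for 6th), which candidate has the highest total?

A: 3×1 + 3×6 + 3×4 + 3×4 + 5×3 + 5×4 = 80
B: 3×5 + 3×3 + 3×3 + 3×2 + 5×6 + 5×6 = 99
C: 3×2 + 3×2 + 3×1 + 3×1 + 5×2 + 5×3 = 43
D: 3×4 + 3×5 + 3×6 + 3×3 + 5×5 + 5×2 = 89
E: 3×3 + 3×1 + 3×5 + 3×5 + 5×4 + 5×5 = 87
F: 3×6 + 3×4 + 3×2 + 3×6 + 5×1 + 5×1 = 64

B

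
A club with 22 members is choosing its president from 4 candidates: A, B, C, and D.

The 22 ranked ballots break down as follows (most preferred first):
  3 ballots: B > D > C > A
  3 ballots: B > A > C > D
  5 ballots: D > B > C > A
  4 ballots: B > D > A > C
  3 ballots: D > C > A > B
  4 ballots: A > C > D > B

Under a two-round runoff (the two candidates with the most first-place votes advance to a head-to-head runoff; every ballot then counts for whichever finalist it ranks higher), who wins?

Round 1 first-place votes: A 4, B 10, C 0, D 8. B and D advance.
Runoff: B is ranked above D on 10 ballots, D above B on 12.

D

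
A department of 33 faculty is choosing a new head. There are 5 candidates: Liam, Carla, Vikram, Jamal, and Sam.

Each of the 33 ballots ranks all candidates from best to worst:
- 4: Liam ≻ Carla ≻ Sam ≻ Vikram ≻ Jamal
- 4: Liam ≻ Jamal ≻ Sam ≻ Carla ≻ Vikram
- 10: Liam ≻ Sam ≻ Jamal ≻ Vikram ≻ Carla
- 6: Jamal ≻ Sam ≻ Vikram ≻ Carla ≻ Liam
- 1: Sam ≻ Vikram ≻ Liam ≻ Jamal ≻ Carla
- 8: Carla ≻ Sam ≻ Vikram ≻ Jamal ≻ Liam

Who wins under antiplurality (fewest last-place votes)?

Sam

Last-place votes: Liam 14, Carla 11, Vikram 4, Jamal 4, Sam 0.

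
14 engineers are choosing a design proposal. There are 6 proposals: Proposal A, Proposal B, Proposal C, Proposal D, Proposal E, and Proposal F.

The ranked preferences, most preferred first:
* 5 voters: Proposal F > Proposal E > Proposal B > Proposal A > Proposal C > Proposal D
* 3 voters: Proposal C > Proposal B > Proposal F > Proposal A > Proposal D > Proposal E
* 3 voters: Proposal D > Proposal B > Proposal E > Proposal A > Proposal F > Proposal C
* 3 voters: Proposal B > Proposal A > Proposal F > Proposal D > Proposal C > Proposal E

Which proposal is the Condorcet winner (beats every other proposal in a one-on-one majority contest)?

Proposal B

Proposal B vs Proposal A: 14–0
Proposal B vs Proposal C: 11–3
Proposal B vs Proposal D: 11–3
Proposal B vs Proposal E: 9–5
Proposal B vs Proposal F: 9–5
Proposal B beats every other proposal.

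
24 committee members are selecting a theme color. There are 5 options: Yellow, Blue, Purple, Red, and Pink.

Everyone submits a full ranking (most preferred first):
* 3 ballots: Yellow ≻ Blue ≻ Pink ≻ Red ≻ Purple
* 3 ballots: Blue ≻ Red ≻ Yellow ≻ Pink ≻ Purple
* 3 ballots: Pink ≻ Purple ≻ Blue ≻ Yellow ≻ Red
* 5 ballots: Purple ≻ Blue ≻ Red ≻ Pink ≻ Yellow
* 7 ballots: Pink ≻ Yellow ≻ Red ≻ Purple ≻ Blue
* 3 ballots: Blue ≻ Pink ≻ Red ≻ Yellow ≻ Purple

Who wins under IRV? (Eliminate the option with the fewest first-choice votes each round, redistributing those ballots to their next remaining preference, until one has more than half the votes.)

Blue

Round 1: Yellow 3, Blue 6, Purple 5, Red 0, Pink 10. Red eliminated.
Round 2: Yellow 3, Blue 6, Purple 5, Pink 10. Yellow eliminated.
Round 3: Blue 9, Purple 5, Pink 10. Purple eliminated.
Round 4: Blue 14, Pink 10. Blue has a majority (≥13).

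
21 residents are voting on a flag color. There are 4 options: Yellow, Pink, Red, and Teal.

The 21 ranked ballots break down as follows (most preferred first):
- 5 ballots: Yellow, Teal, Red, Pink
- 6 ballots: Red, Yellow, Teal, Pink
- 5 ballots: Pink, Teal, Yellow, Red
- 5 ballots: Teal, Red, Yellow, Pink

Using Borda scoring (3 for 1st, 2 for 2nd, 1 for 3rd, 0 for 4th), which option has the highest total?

Teal

Yellow: 5×3 + 6×2 + 5×1 + 5×1 = 37
Pink: 5×0 + 6×0 + 5×3 + 5×0 = 15
Red: 5×1 + 6×3 + 5×0 + 5×2 = 33
Teal: 5×2 + 6×1 + 5×2 + 5×3 = 41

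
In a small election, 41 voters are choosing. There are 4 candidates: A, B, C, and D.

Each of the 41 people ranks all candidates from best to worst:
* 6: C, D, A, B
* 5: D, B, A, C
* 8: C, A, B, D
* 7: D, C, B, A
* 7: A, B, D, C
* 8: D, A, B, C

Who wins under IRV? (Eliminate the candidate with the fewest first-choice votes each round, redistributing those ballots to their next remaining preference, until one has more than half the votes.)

D

Round 1: A 7, B 0, C 14, D 20. B eliminated.
Round 2: A 7, C 14, D 20. A eliminated.
Round 3: C 14, D 27. D has a majority (≥21).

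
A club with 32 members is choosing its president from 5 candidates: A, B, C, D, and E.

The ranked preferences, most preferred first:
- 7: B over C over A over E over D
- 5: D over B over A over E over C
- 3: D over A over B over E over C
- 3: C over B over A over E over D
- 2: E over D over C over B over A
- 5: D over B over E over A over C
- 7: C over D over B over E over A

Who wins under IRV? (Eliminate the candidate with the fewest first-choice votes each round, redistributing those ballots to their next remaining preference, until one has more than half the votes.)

C

Round 1: A 0, B 7, C 10, D 13, E 2. A eliminated.
Round 2: B 7, C 10, D 13, E 2. E eliminated.
Round 3: B 7, C 10, D 15. B eliminated.
Round 4: C 17, D 15. C has a majority (≥17).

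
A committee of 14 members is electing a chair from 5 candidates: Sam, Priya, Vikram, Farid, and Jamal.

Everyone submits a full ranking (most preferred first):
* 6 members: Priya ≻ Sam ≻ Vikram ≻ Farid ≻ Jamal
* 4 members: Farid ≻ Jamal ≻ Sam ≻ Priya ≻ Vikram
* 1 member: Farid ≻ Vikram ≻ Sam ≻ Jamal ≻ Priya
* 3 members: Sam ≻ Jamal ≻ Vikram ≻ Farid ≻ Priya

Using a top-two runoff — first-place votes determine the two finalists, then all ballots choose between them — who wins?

Round 1 first-place votes: Sam 3, Priya 6, Vikram 0, Farid 5, Jamal 0. Priya and Farid advance.
Runoff: Priya is ranked above Farid on 6 ballots, Farid above Priya on 8.

Farid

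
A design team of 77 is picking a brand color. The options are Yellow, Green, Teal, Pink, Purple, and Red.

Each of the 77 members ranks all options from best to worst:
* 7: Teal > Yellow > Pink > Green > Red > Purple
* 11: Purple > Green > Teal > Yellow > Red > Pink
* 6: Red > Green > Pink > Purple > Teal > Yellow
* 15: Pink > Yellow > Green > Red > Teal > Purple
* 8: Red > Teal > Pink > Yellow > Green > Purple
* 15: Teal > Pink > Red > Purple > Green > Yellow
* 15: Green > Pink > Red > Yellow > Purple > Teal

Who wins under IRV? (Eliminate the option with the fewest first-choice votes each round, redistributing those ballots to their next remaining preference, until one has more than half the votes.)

Round 1: Yellow 0, Green 15, Teal 22, Pink 15, Purple 11, Red 14. Yellow eliminated.
Round 2: Green 15, Teal 22, Pink 15, Purple 11, Red 14. Purple eliminated.
Round 3: Green 26, Teal 22, Pink 15, Red 14. Red eliminated.
Round 4: Green 32, Teal 30, Pink 15. Pink eliminated.
Round 5: Green 47, Teal 30. Green has a majority (≥39).

Green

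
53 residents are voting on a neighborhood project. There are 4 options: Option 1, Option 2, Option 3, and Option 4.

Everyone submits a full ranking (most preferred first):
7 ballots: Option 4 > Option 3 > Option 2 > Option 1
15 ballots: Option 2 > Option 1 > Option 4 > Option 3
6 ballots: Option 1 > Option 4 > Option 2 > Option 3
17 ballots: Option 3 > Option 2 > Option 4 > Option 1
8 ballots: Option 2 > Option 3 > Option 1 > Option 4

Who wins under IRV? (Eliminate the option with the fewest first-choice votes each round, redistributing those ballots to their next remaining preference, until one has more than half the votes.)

Round 1: Option 1 6, Option 2 23, Option 3 17, Option 4 7. Option 1 eliminated.
Round 2: Option 2 23, Option 3 17, Option 4 13. Option 4 eliminated.
Round 3: Option 2 29, Option 3 24. Option 2 has a majority (≥27).

Option 2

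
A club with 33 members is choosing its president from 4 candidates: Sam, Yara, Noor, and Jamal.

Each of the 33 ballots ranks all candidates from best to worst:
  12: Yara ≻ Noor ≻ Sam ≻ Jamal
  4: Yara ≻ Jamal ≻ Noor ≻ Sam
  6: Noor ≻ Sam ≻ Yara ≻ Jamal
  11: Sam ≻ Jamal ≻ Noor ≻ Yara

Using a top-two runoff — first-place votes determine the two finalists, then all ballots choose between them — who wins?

Sam

Round 1 first-place votes: Sam 11, Yara 16, Noor 6, Jamal 0. Yara and Sam advance.
Runoff: Yara is ranked above Sam on 16 ballots, Sam above Yara on 17.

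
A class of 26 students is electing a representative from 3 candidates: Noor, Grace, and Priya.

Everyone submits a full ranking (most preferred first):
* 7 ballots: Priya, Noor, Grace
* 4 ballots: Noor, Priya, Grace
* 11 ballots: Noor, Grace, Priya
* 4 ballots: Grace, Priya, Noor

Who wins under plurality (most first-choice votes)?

Noor

First-place votes: Noor 15, Grace 4, Priya 7.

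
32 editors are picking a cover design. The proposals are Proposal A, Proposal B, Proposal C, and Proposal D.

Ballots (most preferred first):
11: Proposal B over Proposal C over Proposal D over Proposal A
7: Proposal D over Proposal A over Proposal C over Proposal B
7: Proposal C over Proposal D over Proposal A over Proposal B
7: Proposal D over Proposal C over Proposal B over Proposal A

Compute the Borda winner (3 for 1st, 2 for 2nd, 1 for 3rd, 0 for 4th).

Proposal A: 11×0 + 7×2 + 7×1 + 7×0 = 21
Proposal B: 11×3 + 7×0 + 7×0 + 7×1 = 40
Proposal C: 11×2 + 7×1 + 7×3 + 7×2 = 64
Proposal D: 11×1 + 7×3 + 7×2 + 7×3 = 67

Proposal D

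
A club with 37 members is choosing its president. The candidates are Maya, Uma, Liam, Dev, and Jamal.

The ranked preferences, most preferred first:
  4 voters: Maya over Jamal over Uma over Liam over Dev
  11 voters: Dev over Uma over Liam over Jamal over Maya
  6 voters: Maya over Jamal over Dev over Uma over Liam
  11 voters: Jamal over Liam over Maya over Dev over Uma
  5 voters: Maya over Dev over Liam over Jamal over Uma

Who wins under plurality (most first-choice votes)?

First-place votes: Maya 15, Uma 0, Liam 0, Dev 11, Jamal 11.

Maya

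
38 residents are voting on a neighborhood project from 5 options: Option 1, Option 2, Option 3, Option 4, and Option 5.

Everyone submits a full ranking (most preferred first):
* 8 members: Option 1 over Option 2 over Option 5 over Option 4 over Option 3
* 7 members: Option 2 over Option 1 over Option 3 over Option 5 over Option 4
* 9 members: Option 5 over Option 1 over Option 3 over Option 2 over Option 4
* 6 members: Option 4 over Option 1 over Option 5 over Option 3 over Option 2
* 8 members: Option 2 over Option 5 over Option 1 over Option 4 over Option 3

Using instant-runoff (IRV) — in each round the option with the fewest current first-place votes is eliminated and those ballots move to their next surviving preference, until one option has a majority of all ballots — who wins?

Option 1

Round 1: Option 1 8, Option 2 15, Option 3 0, Option 4 6, Option 5 9. Option 3 eliminated.
Round 2: Option 1 8, Option 2 15, Option 4 6, Option 5 9. Option 4 eliminated.
Round 3: Option 1 14, Option 2 15, Option 5 9. Option 5 eliminated.
Round 4: Option 1 23, Option 2 15. Option 1 has a majority (≥20).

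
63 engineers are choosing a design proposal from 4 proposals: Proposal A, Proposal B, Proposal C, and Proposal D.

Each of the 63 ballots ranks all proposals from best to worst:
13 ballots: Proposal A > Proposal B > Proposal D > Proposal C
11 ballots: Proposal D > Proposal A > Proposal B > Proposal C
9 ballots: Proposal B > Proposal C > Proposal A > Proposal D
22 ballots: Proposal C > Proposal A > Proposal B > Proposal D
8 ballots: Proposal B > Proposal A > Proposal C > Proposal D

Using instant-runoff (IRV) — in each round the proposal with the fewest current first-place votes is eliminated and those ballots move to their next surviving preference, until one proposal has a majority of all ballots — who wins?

Round 1: Proposal A 13, Proposal B 17, Proposal C 22, Proposal D 11. Proposal D eliminated.
Round 2: Proposal A 24, Proposal B 17, Proposal C 22. Proposal B eliminated.
Round 3: Proposal A 32, Proposal C 31. Proposal A has a majority (≥32).

Proposal A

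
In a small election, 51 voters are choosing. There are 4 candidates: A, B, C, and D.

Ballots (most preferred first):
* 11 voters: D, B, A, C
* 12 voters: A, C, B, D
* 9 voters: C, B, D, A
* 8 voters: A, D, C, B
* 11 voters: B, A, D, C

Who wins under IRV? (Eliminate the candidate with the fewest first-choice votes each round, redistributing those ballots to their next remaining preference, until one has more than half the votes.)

B

Round 1: A 20, B 11, C 9, D 11. C eliminated.
Round 2: A 20, B 20, D 11. D eliminated.
Round 3: A 20, B 31. B has a majority (≥26).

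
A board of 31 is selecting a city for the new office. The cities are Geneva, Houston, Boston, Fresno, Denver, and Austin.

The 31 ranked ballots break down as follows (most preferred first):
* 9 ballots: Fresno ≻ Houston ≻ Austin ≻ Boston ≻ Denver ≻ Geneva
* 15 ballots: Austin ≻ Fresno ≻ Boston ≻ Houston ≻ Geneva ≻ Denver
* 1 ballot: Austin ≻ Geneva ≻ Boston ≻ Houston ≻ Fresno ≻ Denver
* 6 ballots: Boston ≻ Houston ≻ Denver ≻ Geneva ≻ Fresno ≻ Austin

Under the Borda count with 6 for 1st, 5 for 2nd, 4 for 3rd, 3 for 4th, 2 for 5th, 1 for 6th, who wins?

Geneva: 9×1 + 15×2 + 1×5 + 6×3 = 62
Houston: 9×5 + 15×3 + 1×3 + 6×5 = 123
Boston: 9×3 + 15×4 + 1×4 + 6×6 = 127
Fresno: 9×6 + 15×5 + 1×2 + 6×2 = 143
Denver: 9×2 + 15×1 + 1×1 + 6×4 = 58
Austin: 9×4 + 15×6 + 1×6 + 6×1 = 138

Fresno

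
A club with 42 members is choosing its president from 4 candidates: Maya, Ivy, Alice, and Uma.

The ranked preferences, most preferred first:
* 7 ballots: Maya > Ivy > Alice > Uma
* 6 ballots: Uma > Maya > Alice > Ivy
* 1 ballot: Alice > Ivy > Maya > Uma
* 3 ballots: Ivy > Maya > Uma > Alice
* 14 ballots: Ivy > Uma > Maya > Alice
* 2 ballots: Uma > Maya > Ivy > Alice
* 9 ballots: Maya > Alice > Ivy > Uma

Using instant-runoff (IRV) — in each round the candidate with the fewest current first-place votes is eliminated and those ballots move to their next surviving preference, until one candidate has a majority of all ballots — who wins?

Round 1: Maya 16, Ivy 17, Alice 1, Uma 8. Alice eliminated.
Round 2: Maya 16, Ivy 18, Uma 8. Uma eliminated.
Round 3: Maya 24, Ivy 18. Maya has a majority (≥22).

Maya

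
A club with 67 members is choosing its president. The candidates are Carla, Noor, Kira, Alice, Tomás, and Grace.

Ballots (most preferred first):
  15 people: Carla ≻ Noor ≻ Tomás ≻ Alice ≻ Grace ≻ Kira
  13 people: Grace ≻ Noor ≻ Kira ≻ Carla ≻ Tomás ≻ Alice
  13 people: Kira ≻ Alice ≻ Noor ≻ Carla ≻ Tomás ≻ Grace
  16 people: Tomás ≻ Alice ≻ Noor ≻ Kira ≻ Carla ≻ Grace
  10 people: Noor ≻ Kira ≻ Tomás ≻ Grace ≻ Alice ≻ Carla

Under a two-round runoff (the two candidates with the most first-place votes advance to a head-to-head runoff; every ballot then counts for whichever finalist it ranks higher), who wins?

Carla

Round 1 first-place votes: Carla 15, Noor 10, Kira 13, Alice 0, Tomás 16, Grace 13. Tomás and Carla advance.
Runoff: Tomás is ranked above Carla on 26 ballots, Carla above Tomás on 41.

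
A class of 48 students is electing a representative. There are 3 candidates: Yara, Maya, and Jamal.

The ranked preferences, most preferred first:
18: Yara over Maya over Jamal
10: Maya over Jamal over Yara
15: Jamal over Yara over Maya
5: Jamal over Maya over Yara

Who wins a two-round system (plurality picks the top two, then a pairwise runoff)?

Jamal

Round 1 first-place votes: Yara 18, Maya 10, Jamal 20. Jamal and Yara advance.
Runoff: Jamal is ranked above Yara on 30 ballots, Yara above Jamal on 18.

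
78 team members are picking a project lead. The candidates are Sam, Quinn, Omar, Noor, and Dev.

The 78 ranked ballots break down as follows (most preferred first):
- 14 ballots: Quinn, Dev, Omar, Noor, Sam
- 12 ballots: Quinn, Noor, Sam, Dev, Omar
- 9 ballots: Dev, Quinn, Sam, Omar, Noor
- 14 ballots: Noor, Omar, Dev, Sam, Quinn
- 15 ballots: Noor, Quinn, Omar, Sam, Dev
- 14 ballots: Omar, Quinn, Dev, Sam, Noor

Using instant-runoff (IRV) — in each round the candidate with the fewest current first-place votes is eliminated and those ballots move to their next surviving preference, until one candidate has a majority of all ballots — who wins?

Round 1: Sam 0, Quinn 26, Omar 14, Noor 29, Dev 9. Sam eliminated.
Round 2: Quinn 26, Omar 14, Noor 29, Dev 9. Dev eliminated.
Round 3: Quinn 35, Omar 14, Noor 29. Omar eliminated.
Round 4: Quinn 49, Noor 29. Quinn has a majority (≥40).

Quinn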